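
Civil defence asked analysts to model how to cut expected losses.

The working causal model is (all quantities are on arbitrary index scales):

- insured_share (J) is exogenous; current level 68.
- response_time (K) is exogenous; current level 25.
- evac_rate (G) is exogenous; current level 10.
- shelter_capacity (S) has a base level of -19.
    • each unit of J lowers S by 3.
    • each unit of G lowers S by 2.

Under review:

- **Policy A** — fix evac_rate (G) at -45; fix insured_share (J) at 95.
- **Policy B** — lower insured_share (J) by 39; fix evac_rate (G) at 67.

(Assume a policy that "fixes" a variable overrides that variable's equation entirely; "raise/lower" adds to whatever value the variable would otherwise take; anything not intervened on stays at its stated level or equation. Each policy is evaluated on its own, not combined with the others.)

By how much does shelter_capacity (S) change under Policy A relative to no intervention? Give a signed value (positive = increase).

29

Baseline:
  J = 68
  G = 10
  S = -19 − 3·68 − 2·10 = -243
Policy A (G := -45, J := 95):
  J = 95
  G = -45
  S = -19 − 3·95 − 2·(-45) = -214
Change in S: -214 − (-243) = 29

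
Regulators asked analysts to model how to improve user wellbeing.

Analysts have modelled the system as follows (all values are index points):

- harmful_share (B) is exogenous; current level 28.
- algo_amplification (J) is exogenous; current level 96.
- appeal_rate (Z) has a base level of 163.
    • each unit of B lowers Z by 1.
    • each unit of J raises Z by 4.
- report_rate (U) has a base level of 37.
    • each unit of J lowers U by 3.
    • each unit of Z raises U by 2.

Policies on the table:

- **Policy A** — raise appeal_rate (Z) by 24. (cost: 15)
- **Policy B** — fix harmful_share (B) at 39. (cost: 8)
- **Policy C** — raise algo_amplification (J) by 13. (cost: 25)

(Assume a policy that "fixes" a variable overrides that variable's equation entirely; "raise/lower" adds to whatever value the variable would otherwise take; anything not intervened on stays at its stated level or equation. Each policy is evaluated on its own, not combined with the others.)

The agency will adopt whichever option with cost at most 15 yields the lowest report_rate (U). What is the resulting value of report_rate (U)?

765

Policy A (Z + 24):
  B = 28
  J = 96
  Z = 163 − 28 + 4·96 (+24 from intervention) = 543
  U = 37 − 3·96 + 2·543 = 835
Policy B (B := 39):
  B = 39
  J = 96
  Z = 163 − 39 + 4·96 = 508
  U = 37 − 3·96 + 2·508 = 765
Comparing — Policy A: U=835, Policy B: U=765. Lowest is 765 (Policy B).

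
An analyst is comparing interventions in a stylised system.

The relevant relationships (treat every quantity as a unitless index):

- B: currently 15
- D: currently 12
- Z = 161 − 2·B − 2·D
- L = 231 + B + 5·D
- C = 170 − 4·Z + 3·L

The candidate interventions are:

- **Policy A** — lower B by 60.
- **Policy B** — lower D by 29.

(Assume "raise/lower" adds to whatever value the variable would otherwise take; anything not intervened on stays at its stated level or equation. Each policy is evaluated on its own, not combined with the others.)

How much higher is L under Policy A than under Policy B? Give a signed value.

Policy A (B − 60):
  B = 15 − 60 = -45
  D = 12
  L = 231 + (-45) + 5·12 = 246
Policy B (D − 29):
  B = 15
  D = 12 − 29 = -17
  L = 231 + 15 + 5·(-17) = 161
L: 246 − 161 = 85

85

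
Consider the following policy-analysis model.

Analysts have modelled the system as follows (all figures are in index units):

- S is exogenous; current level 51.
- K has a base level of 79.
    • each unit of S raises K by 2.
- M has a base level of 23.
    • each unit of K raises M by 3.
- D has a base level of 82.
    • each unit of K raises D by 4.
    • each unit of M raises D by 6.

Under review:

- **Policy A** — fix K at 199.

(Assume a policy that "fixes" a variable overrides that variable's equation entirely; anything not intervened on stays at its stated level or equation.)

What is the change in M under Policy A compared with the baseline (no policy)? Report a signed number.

Baseline:
  S = 51
  K = 79 + 2·51 = 181
  M = 23 + 3·181 = 566
Policy A (K := 199):
  S = 51
  K = 199
  M = 23 + 3·199 = 620
Change in M: 620 − 566 = 54

54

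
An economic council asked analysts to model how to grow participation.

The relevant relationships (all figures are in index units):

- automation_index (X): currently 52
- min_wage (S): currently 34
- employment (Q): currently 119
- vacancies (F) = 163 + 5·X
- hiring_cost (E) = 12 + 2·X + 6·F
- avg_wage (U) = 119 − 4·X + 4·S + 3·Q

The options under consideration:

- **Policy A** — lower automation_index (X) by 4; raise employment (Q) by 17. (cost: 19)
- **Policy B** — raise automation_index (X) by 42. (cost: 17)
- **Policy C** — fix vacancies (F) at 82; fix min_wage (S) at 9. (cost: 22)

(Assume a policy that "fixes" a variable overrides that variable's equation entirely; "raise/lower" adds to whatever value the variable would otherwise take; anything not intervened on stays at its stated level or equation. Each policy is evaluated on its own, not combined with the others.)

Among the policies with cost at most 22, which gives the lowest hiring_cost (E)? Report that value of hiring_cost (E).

608

Policy A (X − 4, Q + 17):
  X = 52 − 4 = 48
  F = 163 + 5·48 = 403
  E = 12 + 2·48 + 6·403 = 2526
Policy B (X + 42):
  X = 52 + 42 = 94
  F = 163 + 5·94 = 633
  E = 12 + 2·94 + 6·633 = 3998
Policy C (F := 82, S := 9):
  X = 52
  F = 82
  E = 12 + 2·52 + 6·82 = 608
Comparing — Policy A: E=2526, Policy B: E=3998, Policy C: E=608. Lowest is 608 (Policy C).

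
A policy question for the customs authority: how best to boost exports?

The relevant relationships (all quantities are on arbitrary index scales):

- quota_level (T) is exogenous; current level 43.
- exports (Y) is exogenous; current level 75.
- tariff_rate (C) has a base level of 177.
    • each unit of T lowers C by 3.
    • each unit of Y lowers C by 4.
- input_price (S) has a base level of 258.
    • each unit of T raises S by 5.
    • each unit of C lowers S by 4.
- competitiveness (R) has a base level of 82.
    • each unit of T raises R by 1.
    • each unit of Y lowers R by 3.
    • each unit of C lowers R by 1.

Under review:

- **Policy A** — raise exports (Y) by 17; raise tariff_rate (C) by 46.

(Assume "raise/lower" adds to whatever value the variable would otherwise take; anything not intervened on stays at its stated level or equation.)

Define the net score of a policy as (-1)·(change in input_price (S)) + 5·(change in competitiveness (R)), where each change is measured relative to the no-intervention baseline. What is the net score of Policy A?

-233

Baseline:
  T = 43
  Y = 75
  C = 177 − 3·43 − 4·75 = -252
  S = 258 + 5·43 − 4·(-252) = 1481
  R = 82 + 43 − 3·75 − (-252) = 152
Policy A (Y + 17, C + 46):
  T = 43
  Y = 75 + 17 = 92
  C = 177 − 3·43 − 4·92 (+46 from intervention) = -274
  S = 258 + 5·43 − 4·(-274) = 1569
  R = 82 + 43 − 3·92 − (-274) = 123
ΔS = 1569 − 1481 = 88; ΔR = 123 − 152 = -29
Score = (-1)·88 + 5·(-29) = -233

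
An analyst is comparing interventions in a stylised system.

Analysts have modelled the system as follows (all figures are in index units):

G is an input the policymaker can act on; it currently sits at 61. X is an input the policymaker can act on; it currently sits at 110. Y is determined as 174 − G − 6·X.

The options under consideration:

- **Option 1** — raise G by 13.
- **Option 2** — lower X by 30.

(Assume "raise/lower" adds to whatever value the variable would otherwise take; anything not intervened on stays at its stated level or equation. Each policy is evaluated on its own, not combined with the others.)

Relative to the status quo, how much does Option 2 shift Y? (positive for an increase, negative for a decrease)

Baseline:
  G = 61
  X = 110
  Y = 174 − 61 − 6·110 = -547
Option 2 (X − 30):
  G = 61
  X = 110 − 30 = 80
  Y = 174 − 61 − 6·80 = -367
Change in Y: -367 − (-547) = 180

180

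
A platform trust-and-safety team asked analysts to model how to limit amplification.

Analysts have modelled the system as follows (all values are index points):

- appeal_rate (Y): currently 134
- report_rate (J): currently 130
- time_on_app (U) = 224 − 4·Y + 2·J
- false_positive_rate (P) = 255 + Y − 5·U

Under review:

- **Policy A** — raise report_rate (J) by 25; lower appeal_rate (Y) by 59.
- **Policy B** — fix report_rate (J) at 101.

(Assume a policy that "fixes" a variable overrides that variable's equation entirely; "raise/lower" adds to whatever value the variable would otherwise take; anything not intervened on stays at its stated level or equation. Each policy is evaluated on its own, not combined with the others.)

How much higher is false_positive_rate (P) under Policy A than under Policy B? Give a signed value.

Policy A (J + 25, Y − 59):
  Y = 134 − 59 = 75
  J = 130 + 25 = 155
  U = 224 − 4·75 + 2·155 = 234
  P = 255 + 75 − 5·234 = -840
Policy B (J := 101):
  Y = 134
  J = 101
  U = 224 − 4·134 + 2·101 = -110
  P = 255 + 134 − 5·(-110) = 939
P: -840 − 939 = -1779

-1779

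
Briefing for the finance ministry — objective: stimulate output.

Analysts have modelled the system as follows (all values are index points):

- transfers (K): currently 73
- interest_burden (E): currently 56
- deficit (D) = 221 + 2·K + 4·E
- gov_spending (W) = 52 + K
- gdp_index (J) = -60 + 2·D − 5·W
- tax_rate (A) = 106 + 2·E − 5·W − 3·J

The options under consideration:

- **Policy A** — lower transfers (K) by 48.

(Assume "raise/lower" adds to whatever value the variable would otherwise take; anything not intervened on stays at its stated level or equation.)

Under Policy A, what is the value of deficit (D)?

495

Policy A (K − 48):
  K = 73 − 48 = 25
  E = 56
  D = 221 + 2·25 + 4·56 = 495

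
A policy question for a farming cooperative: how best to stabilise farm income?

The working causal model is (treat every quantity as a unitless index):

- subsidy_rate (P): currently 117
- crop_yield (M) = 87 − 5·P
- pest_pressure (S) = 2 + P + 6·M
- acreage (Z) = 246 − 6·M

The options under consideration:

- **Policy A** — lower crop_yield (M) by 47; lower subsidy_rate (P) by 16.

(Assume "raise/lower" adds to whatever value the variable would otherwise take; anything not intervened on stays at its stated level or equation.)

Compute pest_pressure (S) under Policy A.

-2687

Policy A (M − 47, P − 16):
  P = 117 − 16 = 101
  M = 87 − 5·101 (−47 from intervention) = -465
  S = 2 + 101 + 6·(-465) = -2687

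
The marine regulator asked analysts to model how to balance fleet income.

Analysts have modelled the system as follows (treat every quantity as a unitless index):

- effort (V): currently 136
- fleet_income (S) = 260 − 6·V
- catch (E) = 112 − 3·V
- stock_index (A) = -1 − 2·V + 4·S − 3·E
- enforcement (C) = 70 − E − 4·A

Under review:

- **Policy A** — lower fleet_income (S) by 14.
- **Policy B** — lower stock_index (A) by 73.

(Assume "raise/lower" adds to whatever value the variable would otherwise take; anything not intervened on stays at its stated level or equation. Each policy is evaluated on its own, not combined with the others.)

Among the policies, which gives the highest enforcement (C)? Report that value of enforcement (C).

Policy A (S − 14):
  V = 136
  S = 260 − 6·136 (−14 from intervention) = -570
  E = 112 − 3·136 = -296
  A = -1 − 2·136 + 4·(-570) − 3·(-296) = -1665
  C = 70 − (-296) − 4·(-1665) = 7026
Policy B (A − 73):
  V = 136
  S = 260 − 6·136 = -556
  E = 112 − 3·136 = -296
  A = -1 − 2·136 + 4·(-556) − 3·(-296) (−73 from intervention) = -1682
  C = 70 − (-296) − 4·(-1682) = 7094
Comparing — Policy A: C=7026, Policy B: C=7094. Highest is 7094 (Policy B).

7094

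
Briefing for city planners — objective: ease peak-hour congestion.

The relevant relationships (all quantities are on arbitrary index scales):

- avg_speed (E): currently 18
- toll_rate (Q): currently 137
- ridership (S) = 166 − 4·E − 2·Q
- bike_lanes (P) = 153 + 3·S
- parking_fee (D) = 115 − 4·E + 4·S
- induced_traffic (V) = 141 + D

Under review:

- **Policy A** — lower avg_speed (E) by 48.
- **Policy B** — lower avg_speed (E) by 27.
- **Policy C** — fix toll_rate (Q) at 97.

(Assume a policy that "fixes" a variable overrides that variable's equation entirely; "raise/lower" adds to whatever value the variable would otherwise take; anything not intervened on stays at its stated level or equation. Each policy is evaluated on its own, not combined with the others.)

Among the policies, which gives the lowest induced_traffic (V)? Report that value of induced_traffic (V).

-216

Policy A (E − 48):
  E = 18 − 48 = -30
  Q = 137
  S = 166 − 4·(-30) − 2·137 = 12
  D = 115 − 4·(-30) + 4·12 = 283
  V = 141 + 283 = 424
Policy B (E − 27):
  E = 18 − 27 = -9
  Q = 137
  S = 166 − 4·(-9) − 2·137 = -72
  D = 115 − 4·(-9) + 4·(-72) = -137
  V = 141 + (-137) = 4
Policy C (Q := 97):
  E = 18
  Q = 97
  S = 166 − 4·18 − 2·97 = -100
  D = 115 − 4·18 + 4·(-100) = -357
  V = 141 + (-357) = -216
Comparing — Policy A: V=424, Policy B: V=4, Policy C: V=-216. Lowest is -216 (Policy C).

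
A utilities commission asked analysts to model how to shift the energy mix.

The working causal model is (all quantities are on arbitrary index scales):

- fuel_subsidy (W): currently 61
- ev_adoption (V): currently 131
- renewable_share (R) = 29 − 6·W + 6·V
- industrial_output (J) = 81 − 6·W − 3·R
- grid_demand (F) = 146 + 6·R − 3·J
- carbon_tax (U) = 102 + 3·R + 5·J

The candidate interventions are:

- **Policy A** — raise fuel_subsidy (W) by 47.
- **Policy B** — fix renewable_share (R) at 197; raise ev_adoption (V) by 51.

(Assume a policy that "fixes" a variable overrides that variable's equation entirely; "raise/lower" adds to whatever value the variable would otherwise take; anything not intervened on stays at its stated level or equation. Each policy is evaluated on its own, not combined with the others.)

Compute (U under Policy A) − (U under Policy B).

Policy A (W + 47):
  W = 61 + 47 = 108
  V = 131
  R = 29 − 6·108 + 6·131 = 167
  J = 81 − 6·108 − 3·167 = -1068
  U = 102 + 3·167 + 5·(-1068) = -4737
Policy B (R := 197, V + 51):
  W = 61
  V = 131 + 51 = 182
  R = 197
  J = 81 − 6·61 − 3·197 = -876
  U = 102 + 3·197 + 5·(-876) = -3687
U: -4737 − (-3687) = -1050

-1050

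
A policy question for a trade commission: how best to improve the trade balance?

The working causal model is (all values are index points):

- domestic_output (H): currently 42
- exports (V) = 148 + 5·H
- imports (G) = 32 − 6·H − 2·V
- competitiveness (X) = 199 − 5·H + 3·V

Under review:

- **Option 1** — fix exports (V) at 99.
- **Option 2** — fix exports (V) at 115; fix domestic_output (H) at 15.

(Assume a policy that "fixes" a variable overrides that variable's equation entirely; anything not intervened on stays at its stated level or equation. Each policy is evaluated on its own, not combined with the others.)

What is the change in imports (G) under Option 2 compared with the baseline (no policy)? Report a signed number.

Baseline:
  H = 42
  V = 148 + 5·42 = 358
  G = 32 − 6·42 − 2·358 = -936
Option 2 (V := 115, H := 15):
  H = 15
  V = 115
  G = 32 − 6·15 − 2·115 = -288
Change in G: -288 − (-936) = 648

648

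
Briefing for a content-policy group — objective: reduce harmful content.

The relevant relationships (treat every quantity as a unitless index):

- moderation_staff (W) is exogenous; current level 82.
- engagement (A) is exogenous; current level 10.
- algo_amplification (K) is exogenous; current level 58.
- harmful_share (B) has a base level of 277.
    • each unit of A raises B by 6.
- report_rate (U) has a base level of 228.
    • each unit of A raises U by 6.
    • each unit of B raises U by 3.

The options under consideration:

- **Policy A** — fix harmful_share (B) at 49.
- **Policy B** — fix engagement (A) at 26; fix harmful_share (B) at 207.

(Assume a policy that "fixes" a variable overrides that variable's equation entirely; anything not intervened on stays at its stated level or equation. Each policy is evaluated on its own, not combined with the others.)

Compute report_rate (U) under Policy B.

Policy B (A := 26, B := 207):
  A = 26
  B = 207
  U = 228 + 6·26 + 3·207 = 1005

1005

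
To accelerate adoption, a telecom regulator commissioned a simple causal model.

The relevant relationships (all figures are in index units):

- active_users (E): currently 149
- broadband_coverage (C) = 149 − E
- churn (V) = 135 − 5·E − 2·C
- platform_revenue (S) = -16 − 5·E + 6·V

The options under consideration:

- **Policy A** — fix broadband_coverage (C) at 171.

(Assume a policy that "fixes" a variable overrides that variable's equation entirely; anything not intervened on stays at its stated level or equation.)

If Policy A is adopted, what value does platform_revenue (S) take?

-6473

Policy A (C := 171):
  E = 149
  C = 171
  V = 135 − 5·149 − 2·171 = -952
  S = -16 − 5·149 + 6·(-952) = -6473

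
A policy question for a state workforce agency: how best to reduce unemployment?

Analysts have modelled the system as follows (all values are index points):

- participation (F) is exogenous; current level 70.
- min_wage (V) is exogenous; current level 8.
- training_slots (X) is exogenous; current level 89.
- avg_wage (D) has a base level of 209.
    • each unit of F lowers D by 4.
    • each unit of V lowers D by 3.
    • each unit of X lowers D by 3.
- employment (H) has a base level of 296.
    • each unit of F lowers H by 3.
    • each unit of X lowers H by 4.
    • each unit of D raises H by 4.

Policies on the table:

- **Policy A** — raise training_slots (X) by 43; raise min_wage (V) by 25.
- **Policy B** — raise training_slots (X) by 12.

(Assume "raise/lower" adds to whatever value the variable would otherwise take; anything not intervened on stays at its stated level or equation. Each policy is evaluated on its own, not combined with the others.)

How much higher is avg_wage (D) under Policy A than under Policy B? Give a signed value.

-168

Policy A (X + 43, V + 25):
  F = 70
  V = 8 + 25 = 33
  X = 89 + 43 = 132
  D = 209 − 4·70 − 3·33 − 3·132 = -566
Policy B (X + 12):
  F = 70
  V = 8
  X = 89 + 12 = 101
  D = 209 − 4·70 − 3·8 − 3·101 = -398
D: -566 − (-398) = -168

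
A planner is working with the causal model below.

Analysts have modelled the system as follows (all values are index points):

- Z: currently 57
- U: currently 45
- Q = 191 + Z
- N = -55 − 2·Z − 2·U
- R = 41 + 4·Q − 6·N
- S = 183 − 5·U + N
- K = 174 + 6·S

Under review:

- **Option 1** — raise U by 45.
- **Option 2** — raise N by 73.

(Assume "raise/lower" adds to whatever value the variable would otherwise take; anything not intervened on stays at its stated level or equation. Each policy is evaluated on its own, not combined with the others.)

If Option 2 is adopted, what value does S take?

-228

Option 2 (N + 73):
  Z = 57
  U = 45
  N = -55 − 2·57 − 2·45 (+73 from intervention) = -186
  S = 183 − 5·45 + (-186) = -228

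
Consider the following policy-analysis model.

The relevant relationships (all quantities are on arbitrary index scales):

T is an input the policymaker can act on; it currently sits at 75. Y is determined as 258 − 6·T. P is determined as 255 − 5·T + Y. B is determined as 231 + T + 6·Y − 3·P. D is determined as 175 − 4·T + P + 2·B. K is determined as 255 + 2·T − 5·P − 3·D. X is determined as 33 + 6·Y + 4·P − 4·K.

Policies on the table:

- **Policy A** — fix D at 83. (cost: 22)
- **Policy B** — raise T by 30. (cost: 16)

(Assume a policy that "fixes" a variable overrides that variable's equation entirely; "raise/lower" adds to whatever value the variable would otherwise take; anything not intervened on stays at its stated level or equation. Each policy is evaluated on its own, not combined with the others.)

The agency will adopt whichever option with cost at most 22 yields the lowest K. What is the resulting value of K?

Policy A (D := 83):
  T = 75
  Y = 258 − 6·75 = -192
  P = 255 − 5·75 + (-192) = -312
  B = 231 + 75 + 6·(-192) − 3·(-312) = 90
  D = 83
  K = 255 + 2·75 − 5·(-312) − 3·83 = 1716
Policy B (T + 30):
  T = 75 + 30 = 105
  Y = 258 − 6·105 = -372
  P = 255 − 5·105 + (-372) = -642
  B = 231 + 105 + 6·(-372) − 3·(-642) = 30
  D = 175 − 4·105 + (-642) + 2·30 = -827
  K = 255 + 2·105 − 5·(-642) − 3·(-827) = 6156
Comparing — Policy A: K=1716, Policy B: K=6156. Lowest is 1716 (Policy A).

1716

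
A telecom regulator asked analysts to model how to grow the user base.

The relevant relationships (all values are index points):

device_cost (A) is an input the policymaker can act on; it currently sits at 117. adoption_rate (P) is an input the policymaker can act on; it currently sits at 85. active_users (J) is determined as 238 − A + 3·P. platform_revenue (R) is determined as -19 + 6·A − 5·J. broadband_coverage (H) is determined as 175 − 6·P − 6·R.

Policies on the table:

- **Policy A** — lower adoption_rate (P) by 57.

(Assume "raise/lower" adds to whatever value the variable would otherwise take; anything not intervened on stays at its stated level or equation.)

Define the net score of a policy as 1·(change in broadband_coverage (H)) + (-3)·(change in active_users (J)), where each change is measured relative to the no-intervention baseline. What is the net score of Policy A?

-4275

Baseline:
  A = 117
  P = 85
  J = 238 − 117 + 3·85 = 376
  R = -19 + 6·117 − 5·376 = -1197
  H = 175 − 6·85 − 6·(-1197) = 6847
Policy A (P − 57):
  A = 117
  P = 85 − 57 = 28
  J = 238 − 117 + 3·28 = 205
  R = -19 + 6·117 − 5·205 = -342
  H = 175 − 6·28 − 6·(-342) = 2059
ΔH = 2059 − 6847 = -4788; ΔJ = 205 − 376 = -171
Score = 1·(-4788) + (-3)·(-171) = -4275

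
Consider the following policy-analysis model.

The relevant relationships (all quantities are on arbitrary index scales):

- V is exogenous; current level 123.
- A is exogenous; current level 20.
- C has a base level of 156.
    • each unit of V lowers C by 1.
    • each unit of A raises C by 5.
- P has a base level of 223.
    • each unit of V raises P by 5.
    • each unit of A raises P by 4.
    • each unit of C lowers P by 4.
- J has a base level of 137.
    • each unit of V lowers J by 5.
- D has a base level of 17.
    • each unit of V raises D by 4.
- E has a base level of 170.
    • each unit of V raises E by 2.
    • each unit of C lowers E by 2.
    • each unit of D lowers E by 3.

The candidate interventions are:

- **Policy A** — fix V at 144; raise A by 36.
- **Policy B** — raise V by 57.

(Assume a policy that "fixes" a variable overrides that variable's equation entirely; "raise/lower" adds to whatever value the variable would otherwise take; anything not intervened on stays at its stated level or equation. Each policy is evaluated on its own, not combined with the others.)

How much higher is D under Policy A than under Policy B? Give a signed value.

Policy A (V := 144, A + 36):
  V = 144
  D = 17 + 4·144 = 593
Policy B (V + 57):
  V = 123 + 57 = 180
  D = 17 + 4·180 = 737
D: 593 − 737 = -144

-144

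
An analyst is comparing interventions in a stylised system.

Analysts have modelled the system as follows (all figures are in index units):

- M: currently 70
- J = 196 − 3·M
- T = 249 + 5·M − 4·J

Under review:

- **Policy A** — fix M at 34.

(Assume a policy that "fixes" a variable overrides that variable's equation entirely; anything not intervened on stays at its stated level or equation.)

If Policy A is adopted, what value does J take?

94

Policy A (M := 34):
  M = 34
  J = 196 − 3·34 = 94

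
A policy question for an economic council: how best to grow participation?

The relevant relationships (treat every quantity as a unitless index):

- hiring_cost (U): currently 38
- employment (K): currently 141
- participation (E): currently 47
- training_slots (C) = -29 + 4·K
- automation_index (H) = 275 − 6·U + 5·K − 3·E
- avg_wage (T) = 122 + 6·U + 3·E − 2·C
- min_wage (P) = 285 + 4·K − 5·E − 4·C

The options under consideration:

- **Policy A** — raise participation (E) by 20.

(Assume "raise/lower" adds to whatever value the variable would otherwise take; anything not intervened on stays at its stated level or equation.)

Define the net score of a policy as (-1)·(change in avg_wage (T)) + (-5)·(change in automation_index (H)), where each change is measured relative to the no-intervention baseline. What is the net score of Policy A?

240

Baseline:
  U = 38
  K = 141
  E = 47
  C = -29 + 4·141 = 535
  H = 275 − 6·38 + 5·141 − 3·47 = 611
  T = 122 + 6·38 + 3·47 − 2·535 = -579
Policy A (E + 20):
  U = 38
  K = 141
  E = 47 + 20 = 67
  C = -29 + 4·141 = 535
  H = 275 − 6·38 + 5·141 − 3·67 = 551
  T = 122 + 6·38 + 3·67 − 2·535 = -519
ΔT = -519 − (-579) = 60; ΔH = 551 − 611 = -60
Score = (-1)·60 + (-5)·(-60) = 240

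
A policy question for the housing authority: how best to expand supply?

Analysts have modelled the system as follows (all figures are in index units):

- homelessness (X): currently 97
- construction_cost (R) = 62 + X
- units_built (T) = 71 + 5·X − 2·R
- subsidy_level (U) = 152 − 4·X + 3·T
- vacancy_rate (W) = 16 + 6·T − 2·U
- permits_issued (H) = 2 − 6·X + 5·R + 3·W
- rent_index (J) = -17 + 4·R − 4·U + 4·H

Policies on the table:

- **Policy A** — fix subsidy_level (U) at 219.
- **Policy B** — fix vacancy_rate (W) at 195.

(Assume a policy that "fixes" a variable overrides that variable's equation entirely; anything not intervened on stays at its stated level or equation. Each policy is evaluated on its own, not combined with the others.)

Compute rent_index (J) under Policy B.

1907

Policy B (W := 195):
  X = 97
  R = 62 + 97 = 159
  T = 71 + 5·97 − 2·159 = 238
  U = 152 − 4·97 + 3·238 = 478
  W = 195
  H = 2 − 6·97 + 5·159 + 3·195 = 800
  J = -17 + 4·159 − 4·478 + 4·800 = 1907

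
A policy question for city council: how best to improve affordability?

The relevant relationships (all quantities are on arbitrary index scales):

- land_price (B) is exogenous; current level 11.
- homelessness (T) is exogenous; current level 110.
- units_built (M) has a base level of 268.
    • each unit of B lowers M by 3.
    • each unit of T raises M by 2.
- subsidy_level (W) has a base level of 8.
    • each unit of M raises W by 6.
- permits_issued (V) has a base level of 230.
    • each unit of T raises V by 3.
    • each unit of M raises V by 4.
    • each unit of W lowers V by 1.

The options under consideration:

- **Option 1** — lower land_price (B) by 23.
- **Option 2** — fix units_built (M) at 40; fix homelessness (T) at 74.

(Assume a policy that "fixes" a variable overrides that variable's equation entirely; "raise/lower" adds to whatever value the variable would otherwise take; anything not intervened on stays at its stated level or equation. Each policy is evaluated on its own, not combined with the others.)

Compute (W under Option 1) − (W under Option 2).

Option 1 (B − 23):
  B = 11 − 23 = -12
  T = 110
  M = 268 − 3·(-12) + 2·110 = 524
  W = 8 + 6·524 = 3152
Option 2 (M := 40, T := 74):
  B = 11
  T = 74
  M = 40
  W = 8 + 6·40 = 248
W: 3152 − 248 = 2904

2904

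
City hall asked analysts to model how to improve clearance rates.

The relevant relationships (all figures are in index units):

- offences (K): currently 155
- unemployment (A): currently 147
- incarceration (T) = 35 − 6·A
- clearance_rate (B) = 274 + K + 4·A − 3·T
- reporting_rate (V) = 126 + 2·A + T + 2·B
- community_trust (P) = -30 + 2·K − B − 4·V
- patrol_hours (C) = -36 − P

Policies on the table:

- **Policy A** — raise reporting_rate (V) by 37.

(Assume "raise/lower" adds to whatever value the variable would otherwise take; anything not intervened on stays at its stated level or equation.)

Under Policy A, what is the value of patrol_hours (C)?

Policy A (V + 37):
  K = 155
  A = 147
  T = 35 − 6·147 = -847
  B = 274 + 155 + 4·147 − 3·(-847) = 3558
  V = 126 + 2·147 + (-847) + 2·3558 (+37 from intervention) = 6726
  P = -30 + 2·155 − 3558 − 4·6726 = -30182
  C = -36 − (-30182) = 30146

30146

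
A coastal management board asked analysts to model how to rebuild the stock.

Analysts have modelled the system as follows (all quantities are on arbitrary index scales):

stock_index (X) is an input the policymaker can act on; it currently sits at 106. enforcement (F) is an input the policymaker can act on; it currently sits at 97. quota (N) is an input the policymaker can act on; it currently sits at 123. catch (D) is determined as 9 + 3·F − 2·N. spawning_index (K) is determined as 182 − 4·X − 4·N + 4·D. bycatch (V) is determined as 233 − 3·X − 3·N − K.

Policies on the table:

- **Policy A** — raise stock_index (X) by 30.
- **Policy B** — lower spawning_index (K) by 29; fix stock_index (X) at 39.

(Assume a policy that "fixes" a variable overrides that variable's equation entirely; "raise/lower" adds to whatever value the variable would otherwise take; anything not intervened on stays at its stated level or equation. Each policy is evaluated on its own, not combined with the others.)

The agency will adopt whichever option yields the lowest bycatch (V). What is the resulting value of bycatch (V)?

Policy A (X + 30):
  X = 106 + 30 = 136
  F = 97
  N = 123
  D = 9 + 3·97 − 2·123 = 54
  K = 182 − 4·136 − 4·123 + 4·54 = -638
  V = 233 − 3·136 − 3·123 − (-638) = 94
Policy B (K − 29, X := 39):
  X = 39
  F = 97
  N = 123
  D = 9 + 3·97 − 2·123 = 54
  K = 182 − 4·39 − 4·123 + 4·54 (−29 from intervention) = -279
  V = 233 − 3·39 − 3·123 − (-279) = 26
Comparing — Policy A: V=94, Policy B: V=26. Lowest is 26 (Policy B).

26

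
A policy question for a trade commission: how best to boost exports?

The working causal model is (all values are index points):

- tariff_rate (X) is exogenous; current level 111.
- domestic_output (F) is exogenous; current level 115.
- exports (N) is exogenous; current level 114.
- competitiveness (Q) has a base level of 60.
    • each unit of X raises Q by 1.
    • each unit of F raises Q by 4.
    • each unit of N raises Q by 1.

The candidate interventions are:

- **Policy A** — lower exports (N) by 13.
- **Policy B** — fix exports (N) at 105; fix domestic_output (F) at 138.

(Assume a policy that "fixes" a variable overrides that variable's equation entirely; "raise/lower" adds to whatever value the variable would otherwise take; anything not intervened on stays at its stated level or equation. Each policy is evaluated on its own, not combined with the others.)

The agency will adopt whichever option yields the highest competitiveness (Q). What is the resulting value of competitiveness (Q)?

828

Policy A (N − 13):
  X = 111
  F = 115
  N = 114 − 13 = 101
  Q = 60 + 111 + 4·115 + 101 = 732
Policy B (N := 105, F := 138):
  X = 111
  F = 138
  N = 105
  Q = 60 + 111 + 4·138 + 105 = 828
Comparing — Policy A: Q=732, Policy B: Q=828. Highest is 828 (Policy B).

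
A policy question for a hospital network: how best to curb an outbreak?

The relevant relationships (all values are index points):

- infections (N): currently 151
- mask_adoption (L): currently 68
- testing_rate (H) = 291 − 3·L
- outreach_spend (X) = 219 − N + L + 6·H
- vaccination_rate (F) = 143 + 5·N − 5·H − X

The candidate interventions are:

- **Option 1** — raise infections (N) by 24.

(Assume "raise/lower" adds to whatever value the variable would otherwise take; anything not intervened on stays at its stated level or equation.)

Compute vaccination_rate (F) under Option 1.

-51

Option 1 (N + 24):
  N = 151 + 24 = 175
  L = 68
  H = 291 − 3·68 = 87
  X = 219 − 175 + 68 + 6·87 = 634
  F = 143 + 5·175 − 5·87 − 634 = -51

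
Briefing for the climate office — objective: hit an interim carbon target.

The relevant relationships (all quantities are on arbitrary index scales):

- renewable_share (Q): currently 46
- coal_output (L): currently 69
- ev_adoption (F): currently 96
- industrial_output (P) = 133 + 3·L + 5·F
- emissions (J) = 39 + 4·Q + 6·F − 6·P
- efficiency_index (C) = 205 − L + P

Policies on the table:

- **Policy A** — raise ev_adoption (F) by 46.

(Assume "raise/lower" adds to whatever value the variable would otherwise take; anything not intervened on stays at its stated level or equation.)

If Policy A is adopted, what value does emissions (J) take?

Policy A (F + 46):
  Q = 46
  L = 69
  F = 96 + 46 = 142
  P = 133 + 3·69 + 5·142 = 1050
  J = 39 + 4·46 + 6·142 − 6·1050 = -5225

-5225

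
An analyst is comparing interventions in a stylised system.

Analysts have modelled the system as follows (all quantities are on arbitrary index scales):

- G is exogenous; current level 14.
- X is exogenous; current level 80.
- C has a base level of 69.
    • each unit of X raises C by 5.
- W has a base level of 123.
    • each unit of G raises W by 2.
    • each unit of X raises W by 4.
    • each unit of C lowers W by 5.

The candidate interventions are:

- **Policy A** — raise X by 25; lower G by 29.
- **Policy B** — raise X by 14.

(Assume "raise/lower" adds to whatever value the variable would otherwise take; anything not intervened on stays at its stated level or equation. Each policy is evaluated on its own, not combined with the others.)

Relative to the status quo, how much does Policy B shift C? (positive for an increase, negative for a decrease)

Baseline:
  X = 80
  C = 69 + 5·80 = 469
Policy B (X + 14):
  X = 80 + 14 = 94
  C = 69 + 5·94 = 539
Change in C: 539 − 469 = 70

70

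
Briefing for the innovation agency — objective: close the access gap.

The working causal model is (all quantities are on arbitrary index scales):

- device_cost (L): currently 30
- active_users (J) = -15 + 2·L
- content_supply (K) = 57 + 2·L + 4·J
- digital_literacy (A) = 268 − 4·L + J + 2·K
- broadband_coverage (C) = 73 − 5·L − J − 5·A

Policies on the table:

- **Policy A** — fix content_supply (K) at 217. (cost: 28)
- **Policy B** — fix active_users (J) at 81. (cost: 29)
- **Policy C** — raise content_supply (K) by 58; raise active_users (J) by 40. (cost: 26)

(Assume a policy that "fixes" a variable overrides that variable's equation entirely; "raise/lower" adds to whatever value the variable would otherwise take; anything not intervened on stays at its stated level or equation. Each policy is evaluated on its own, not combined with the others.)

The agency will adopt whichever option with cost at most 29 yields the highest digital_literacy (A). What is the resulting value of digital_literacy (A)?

1263

Policy A (K := 217):
  L = 30
  J = -15 + 2·30 = 45
  K = 217
  A = 268 − 4·30 + 45 + 2·217 = 627
Policy B (J := 81):
  L = 30
  J = 81
  K = 57 + 2·30 + 4·81 = 441
  A = 268 − 4·30 + 81 + 2·441 = 1111
Policy C (K + 58, J + 40):
  L = 30
  J = -15 + 2·30 (+40 from intervention) = 85
  K = 57 + 2·30 + 4·85 (+58 from intervention) = 515
  A = 268 − 4·30 + 85 + 2·515 = 1263
Comparing — Policy A: A=627, Policy B: A=1111, Policy C: A=1263. Highest is 1263 (Policy C).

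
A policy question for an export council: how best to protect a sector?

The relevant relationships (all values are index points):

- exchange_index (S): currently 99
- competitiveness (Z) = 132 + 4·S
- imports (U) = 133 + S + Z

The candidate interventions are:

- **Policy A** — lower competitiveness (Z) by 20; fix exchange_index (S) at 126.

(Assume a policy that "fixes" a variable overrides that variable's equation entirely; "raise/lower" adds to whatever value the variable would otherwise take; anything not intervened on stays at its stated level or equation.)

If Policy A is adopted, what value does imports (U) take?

Policy A (Z − 20, S := 126):
  S = 126
  Z = 132 + 4·126 (−20 from intervention) = 616
  U = 133 + 126 + 616 = 875

875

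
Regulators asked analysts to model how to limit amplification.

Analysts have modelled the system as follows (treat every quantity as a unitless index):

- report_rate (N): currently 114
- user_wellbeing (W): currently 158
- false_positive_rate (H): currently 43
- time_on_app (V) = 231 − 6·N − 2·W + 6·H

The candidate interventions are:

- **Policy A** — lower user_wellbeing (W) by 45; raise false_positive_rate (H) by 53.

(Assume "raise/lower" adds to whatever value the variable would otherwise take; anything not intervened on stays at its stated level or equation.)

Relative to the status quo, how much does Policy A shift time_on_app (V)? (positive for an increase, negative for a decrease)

Baseline:
  N = 114
  W = 158
  H = 43
  V = 231 − 6·114 − 2·158 + 6·43 = -511
Policy A (W − 45, H + 53):
  N = 114
  W = 158 − 45 = 113
  H = 43 + 53 = 96
  V = 231 − 6·114 − 2·113 + 6·96 = -103
Change in V: -103 − (-511) = 408

408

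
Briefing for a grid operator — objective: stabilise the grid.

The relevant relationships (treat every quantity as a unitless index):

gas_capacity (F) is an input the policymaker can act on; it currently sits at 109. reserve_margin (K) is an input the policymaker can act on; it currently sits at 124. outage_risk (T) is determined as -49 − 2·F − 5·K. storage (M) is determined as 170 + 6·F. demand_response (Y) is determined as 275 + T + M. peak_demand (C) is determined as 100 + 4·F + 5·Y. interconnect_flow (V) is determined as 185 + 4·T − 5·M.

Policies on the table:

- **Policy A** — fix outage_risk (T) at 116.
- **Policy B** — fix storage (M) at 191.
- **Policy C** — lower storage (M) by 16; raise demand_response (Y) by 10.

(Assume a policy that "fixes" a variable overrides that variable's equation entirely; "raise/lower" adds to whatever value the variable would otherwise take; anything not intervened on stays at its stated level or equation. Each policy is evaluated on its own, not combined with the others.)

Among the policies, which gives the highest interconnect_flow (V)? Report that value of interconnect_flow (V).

Policy A (T := 116):
  F = 109
  K = 124
  T = 116
  M = 170 + 6·109 = 824
  V = 185 + 4·116 − 5·824 = -3471
Policy B (M := 191):
  F = 109
  K = 124
  T = -49 − 2·109 − 5·124 = -887
  M = 191
  V = 185 + 4·(-887) − 5·191 = -4318
Policy C (M − 16, Y + 10):
  F = 109
  K = 124
  T = -49 − 2·109 − 5·124 = -887
  M = 170 + 6·109 (−16 from intervention) = 808
  V = 185 + 4·(-887) − 5·808 = -7403
Comparing — Policy A: V=-3471, Policy B: V=-4318, Policy C: V=-7403. Highest is -3471 (Policy A).

-3471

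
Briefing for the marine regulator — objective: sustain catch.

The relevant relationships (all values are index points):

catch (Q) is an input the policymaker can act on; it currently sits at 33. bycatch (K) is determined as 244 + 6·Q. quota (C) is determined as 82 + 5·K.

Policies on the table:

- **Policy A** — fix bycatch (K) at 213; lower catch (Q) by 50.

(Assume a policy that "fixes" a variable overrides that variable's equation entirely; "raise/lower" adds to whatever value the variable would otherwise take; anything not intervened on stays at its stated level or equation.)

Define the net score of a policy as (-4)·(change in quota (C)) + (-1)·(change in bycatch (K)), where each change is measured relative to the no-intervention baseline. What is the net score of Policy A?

Baseline:
  Q = 33
  K = 244 + 6·33 = 442
  C = 82 + 5·442 = 2292
Policy A (K := 213, Q − 50):
  Q = 33 − 50 = -17
  K = 213
  C = 82 + 5·213 = 1147
ΔC = 1147 − 2292 = -1145; ΔK = 213 − 442 = -229
Score = (-4)·(-1145) + (-1)·(-229) = 4809

4809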